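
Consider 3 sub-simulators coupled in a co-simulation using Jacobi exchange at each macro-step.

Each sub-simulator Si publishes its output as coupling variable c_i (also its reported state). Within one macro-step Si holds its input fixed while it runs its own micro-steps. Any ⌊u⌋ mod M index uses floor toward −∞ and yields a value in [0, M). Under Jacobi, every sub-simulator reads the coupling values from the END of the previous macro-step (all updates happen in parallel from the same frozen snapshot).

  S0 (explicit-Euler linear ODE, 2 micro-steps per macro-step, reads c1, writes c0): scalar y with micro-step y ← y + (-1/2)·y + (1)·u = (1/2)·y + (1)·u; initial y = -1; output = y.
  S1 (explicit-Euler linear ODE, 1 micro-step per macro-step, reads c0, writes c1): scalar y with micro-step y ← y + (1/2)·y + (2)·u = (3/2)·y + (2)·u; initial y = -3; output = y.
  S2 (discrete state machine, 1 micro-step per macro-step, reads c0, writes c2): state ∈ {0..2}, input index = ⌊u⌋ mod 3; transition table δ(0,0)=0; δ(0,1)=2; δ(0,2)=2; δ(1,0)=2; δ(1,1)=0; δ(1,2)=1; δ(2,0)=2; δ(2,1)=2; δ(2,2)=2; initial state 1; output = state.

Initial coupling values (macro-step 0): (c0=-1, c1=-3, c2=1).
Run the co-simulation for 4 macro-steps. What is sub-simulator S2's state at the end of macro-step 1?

S2 state at macro-step 1 = 1

macro 1: S0 reads c1=-3 → after 2×micro: -19/4; S1 reads c0=-1 → after 1×micro: -13/2; S2 reads c0=-1 → after 1×micro: 1 ⇒ (c0=-19/4, c1=-13/2, c2=1)
macro 2: S0 reads c1=-13/2 → after 2×micro: -175/16; S1 reads c0=-19/4 → after 1×micro: -77/4; S2 reads c0=-19/4 → after 1×micro: 0 ⇒ (c0=-175/16, c1=-77/4, c2=0)
macro 3: S0 reads c1=-77/4 → after 2×micro: -2023/64; S1 reads c0=-175/16 → after 1×micro: -203/4; S2 reads c0=-175/16 → after 1×micro: 2 ⇒ (c0=-2023/64, c1=-203/4, c2=2)
macro 4: S0 reads c1=-203/4 → after 2×micro: -21511/256; S1 reads c0=-2023/64 → after 1×micro: -4459/32; S2 reads c0=-2023/64 → after 1×micro: 2 ⇒ (c0=-21511/256, c1=-4459/32, c2=2)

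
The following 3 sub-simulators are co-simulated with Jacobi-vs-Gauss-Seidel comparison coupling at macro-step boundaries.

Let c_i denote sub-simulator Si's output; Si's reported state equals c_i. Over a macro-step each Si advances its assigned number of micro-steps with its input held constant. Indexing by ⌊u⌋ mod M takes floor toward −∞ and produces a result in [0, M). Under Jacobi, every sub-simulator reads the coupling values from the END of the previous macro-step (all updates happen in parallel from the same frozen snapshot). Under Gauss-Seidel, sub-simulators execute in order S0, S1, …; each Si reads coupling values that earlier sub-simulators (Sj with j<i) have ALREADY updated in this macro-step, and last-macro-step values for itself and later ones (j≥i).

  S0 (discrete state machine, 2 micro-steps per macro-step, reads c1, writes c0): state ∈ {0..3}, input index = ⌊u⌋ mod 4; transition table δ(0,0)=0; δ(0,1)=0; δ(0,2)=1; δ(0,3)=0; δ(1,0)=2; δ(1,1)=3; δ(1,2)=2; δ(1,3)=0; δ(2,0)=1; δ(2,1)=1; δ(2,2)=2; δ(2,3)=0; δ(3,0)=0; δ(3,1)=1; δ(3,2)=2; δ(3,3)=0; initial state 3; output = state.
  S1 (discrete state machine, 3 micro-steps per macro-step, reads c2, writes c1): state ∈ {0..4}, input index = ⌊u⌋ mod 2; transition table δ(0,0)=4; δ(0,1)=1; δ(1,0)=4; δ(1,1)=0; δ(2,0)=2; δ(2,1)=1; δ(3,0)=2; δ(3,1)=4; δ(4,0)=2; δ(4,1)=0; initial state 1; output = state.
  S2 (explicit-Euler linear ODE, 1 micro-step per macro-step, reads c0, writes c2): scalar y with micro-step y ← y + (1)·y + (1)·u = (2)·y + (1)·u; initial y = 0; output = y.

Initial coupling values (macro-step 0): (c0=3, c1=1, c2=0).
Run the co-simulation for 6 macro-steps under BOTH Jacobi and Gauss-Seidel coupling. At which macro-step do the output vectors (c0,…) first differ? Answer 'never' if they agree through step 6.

[Jacobi] macro 1: S0 reads c1=1 → after 2×micro: 3; S1 reads c2=0 → after 3×micro: 2; S2 reads c0=3 → after 1×micro: 3 ⇒ (c0=3, c1=2, c2=3)
[Jacobi] macro 2: S0 reads c1=2 → after 2×micro: 2; S1 reads c2=3 → after 3×micro: 1; S2 reads c0=3 → after 1×micro: 9 ⇒ (c0=2, c1=1, c2=9)
[Jacobi] macro 3: S0 reads c1=1 → after 2×micro: 3; S1 reads c2=9 → after 3×micro: 0; S2 reads c0=2 → after 1×micro: 20 ⇒ (c0=3, c1=0, c2=20)
[Jacobi] macro 4: S0 reads c1=0 → after 2×micro: 0; S1 reads c2=20 → after 3×micro: 2; S2 reads c0=3 → after 1×micro: 43 ⇒ (c0=0, c1=2, c2=43)
[Jacobi] macro 5: S0 reads c1=2 → after 2×micro: 2; S1 reads c2=43 → after 3×micro: 1; S2 reads c0=0 → after 1×micro: 86 ⇒ (c0=2, c1=1, c2=86)
[Jacobi] macro 6: S0 reads c1=1 → after 2×micro: 3; S1 reads c2=86 → after 3×micro: 2; S2 reads c0=2 → after 1×micro: 174 ⇒ (c0=3, c1=2, c2=174)
[Gauss-Seidel] macro 1: S0 reads c1=1 → after 2×micro: 3; S1 reads c2=0 → after 3×micro: 2; S2 reads c0=3 → after 1×micro: 3 ⇒ (c0=3, c1=2, c2=3)
[Gauss-Seidel] macro 2: S0 reads c1=2 → after 2×micro: 2; S1 reads c2=3 → after 3×micro: 1; S2 reads c0=2 → after 1×micro: 8 ⇒ (c0=2, c1=1, c2=8)
[Gauss-Seidel] macro 3: S0 reads c1=1 → after 2×micro: 3; S1 reads c2=8 → after 3×micro: 2; S2 reads c0=3 → after 1×micro: 19 ⇒ (c0=3, c1=2, c2=19)
[Gauss-Seidel] macro 4: S0 reads c1=2 → after 2×micro: 2; S1 reads c2=19 → after 3×micro: 1; S2 reads c0=2 → after 1×micro: 40 ⇒ (c0=2, c1=1, c2=40)
[Gauss-Seidel] macro 5: S0 reads c1=1 → after 2×micro: 3; S1 reads c2=40 → after 3×micro: 2; S2 reads c0=3 → after 1×micro: 83 ⇒ (c0=3, c1=2, c2=83)
[Gauss-Seidel] macro 6: S0 reads c1=2 → after 2×micro: 2; S1 reads c2=83 → after 3×micro: 1; S2 reads c0=2 → after 1×micro: 168 ⇒ (c0=2, c1=1, c2=168)

first divergence at macro-step: 2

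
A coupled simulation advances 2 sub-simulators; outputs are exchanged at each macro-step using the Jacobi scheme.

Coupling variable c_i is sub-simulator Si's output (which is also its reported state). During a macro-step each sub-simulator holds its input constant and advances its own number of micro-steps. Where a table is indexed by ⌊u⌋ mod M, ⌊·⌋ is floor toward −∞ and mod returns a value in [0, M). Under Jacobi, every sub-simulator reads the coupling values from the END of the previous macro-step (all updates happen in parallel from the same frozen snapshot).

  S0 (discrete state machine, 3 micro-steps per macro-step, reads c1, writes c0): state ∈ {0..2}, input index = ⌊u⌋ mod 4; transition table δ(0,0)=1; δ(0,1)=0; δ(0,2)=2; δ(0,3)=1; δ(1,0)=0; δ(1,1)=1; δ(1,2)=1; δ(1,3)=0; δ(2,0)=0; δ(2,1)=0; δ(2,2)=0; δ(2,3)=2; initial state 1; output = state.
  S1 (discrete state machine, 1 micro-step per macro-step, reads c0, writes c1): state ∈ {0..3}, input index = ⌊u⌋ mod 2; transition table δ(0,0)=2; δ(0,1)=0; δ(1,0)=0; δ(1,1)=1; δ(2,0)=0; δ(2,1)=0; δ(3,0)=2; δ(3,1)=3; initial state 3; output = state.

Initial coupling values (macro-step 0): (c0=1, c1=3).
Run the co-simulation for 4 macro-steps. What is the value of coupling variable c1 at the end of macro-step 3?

macro 1: S0 reads c1=3 → after 3×micro: 0; S1 reads c0=1 → after 1×micro: 3 ⇒ (c0=0, c1=3)
macro 2: S0 reads c1=3 → after 3×micro: 1; S1 reads c0=0 → after 1×micro: 2 ⇒ (c0=1, c1=2)
macro 3: S0 reads c1=2 → after 3×micro: 1; S1 reads c0=1 → after 1×micro: 0 ⇒ (c0=1, c1=0)
macro 4: S0 reads c1=0 → after 3×micro: 0; S1 reads c0=1 → after 1×micro: 0 ⇒ (c0=0, c1=0)

c1 at macro-step 3 = 0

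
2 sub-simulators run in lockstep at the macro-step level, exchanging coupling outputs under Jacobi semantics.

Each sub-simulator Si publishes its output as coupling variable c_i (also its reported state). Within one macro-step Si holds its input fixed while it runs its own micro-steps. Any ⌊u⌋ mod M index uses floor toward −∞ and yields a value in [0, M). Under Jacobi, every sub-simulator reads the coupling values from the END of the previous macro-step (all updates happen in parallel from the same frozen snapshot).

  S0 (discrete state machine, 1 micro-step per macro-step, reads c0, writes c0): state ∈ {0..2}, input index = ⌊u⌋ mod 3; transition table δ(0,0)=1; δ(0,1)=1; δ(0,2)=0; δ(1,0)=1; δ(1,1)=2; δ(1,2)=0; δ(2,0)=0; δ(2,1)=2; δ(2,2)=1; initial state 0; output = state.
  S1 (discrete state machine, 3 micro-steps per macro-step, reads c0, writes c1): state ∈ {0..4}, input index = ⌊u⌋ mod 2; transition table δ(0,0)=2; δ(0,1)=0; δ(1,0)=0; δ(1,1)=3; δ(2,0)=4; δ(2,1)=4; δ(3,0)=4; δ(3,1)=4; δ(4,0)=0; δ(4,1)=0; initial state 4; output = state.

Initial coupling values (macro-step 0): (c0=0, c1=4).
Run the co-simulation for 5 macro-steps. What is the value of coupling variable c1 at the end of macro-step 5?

macro 1: S0 reads c0=0 → after 1×micro: 1; S1 reads c0=0 → after 3×micro: 4 ⇒ (c0=1, c1=4)
macro 2: S0 reads c0=1 → after 1×micro: 2; S1 reads c0=1 → after 3×micro: 0 ⇒ (c0=2, c1=0)
macro 3: S0 reads c0=2 → after 1×micro: 1; S1 reads c0=2 → after 3×micro: 0 ⇒ (c0=1, c1=0)
macro 4: S0 reads c0=1 → after 1×micro: 2; S1 reads c0=1 → after 3×micro: 0 ⇒ (c0=2, c1=0)
macro 5: S0 reads c0=2 → after 1×micro: 1; S1 reads c0=2 → after 3×micro: 0 ⇒ (c0=1, c1=0)

c1 at macro-step 5 = 0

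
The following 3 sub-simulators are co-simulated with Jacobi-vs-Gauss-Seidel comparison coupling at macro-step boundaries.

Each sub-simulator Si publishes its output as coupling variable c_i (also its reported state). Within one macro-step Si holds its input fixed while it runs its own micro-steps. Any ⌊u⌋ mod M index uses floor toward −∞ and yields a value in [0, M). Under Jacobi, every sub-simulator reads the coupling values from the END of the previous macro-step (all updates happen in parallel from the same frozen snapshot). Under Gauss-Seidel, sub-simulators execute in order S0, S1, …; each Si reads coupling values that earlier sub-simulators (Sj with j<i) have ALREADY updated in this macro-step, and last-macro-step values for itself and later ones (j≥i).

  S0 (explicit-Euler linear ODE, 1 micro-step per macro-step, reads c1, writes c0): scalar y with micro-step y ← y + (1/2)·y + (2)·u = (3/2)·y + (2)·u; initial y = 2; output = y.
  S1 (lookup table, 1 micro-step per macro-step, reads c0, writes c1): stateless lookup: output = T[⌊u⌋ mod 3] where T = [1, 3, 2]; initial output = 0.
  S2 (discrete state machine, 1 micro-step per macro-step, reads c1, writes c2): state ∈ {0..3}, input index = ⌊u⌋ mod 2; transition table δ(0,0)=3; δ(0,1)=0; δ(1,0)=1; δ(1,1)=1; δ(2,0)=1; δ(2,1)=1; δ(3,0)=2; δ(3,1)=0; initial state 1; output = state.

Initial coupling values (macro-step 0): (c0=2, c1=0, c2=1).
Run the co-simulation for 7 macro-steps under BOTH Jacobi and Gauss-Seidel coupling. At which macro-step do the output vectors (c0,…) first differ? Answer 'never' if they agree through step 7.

[Jacobi] macro 1: S0 reads c1=0 → after 1×micro: 3; S1 reads c0=2 → after 1×micro: 2; S2 reads c1=0 → after 1×micro: 1 ⇒ (c0=3, c1=2, c2=1)
[Jacobi] macro 2: S0 reads c1=2 → after 1×micro: 17/2; S1 reads c0=3 → after 1×micro: 1; S2 reads c1=2 → after 1×micro: 1 ⇒ (c0=17/2, c1=1, c2=1)
[Jacobi] macro 3: S0 reads c1=1 → after 1×micro: 59/4; S1 reads c0=17/2 → after 1×micro: 2; S2 reads c1=1 → after 1×micro: 1 ⇒ (c0=59/4, c1=2, c2=1)
[Jacobi] macro 4: S0 reads c1=2 → after 1×micro: 209/8; S1 reads c0=59/4 → after 1×micro: 2; S2 reads c1=2 → after 1×micro: 1 ⇒ (c0=209/8, c1=2, c2=1)
[Jacobi] macro 5: S0 reads c1=2 → after 1×micro: 691/16; S1 reads c0=209/8 → after 1×micro: 2; S2 reads c1=2 → after 1×micro: 1 ⇒ (c0=691/16, c1=2, c2=1)
[Jacobi] macro 6: S0 reads c1=2 → after 1×micro: 2201/32; S1 reads c0=691/16 → after 1×micro: 3; S2 reads c1=2 → after 1×micro: 1 ⇒ (c0=2201/32, c1=3, c2=1)
[Jacobi] macro 7: S0 reads c1=3 → after 1×micro: 6987/64; S1 reads c0=2201/32 → after 1×micro: 2; S2 reads c1=3 → after 1×micro: 1 ⇒ (c0=6987/64, c1=2, c2=1)
[Gauss-Seidel] macro 1: S0 reads c1=0 → after 1×micro: 3; S1 reads c0=3 → after 1×micro: 1; S2 reads c1=1 → after 1×micro: 1 ⇒ (c0=3, c1=1, c2=1)
[Gauss-Seidel] macro 2: S0 reads c1=1 → after 1×micro: 13/2; S1 reads c0=13/2 → after 1×micro: 1; S2 reads c1=1 → after 1×micro: 1 ⇒ (c0=13/2, c1=1, c2=1)
[Gauss-Seidel] macro 3: S0 reads c1=1 → after 1×micro: 47/4; S1 reads c0=47/4 → after 1×micro: 2; S2 reads c1=2 → after 1×micro: 1 ⇒ (c0=47/4, c1=2, c2=1)
[Gauss-Seidel] macro 4: S0 reads c1=2 → after 1×micro: 173/8; S1 reads c0=173/8 → after 1×micro: 1; S2 reads c1=1 → after 1×micro: 1 ⇒ (c0=173/8, c1=1, c2=1)
[Gauss-Seidel] macro 5: S0 reads c1=1 → after 1×micro: 551/16; S1 reads c0=551/16 → after 1×micro: 3; S2 reads c1=3 → after 1×micro: 1 ⇒ (c0=551/16, c1=3, c2=1)
[Gauss-Seidel] macro 6: S0 reads c1=3 → after 1×micro: 1845/32; S1 reads c0=1845/32 → after 1×micro: 1; S2 reads c1=1 → after 1×micro: 1 ⇒ (c0=1845/32, c1=1, c2=1)
[Gauss-Seidel] macro 7: S0 reads c1=1 → after 1×micro: 5663/64; S1 reads c0=5663/64 → after 1×micro: 3; S2 reads c1=3 → after 1×micro: 1 ⇒ (c0=5663/64, c1=3, c2=1)

first divergence at macro-step: 1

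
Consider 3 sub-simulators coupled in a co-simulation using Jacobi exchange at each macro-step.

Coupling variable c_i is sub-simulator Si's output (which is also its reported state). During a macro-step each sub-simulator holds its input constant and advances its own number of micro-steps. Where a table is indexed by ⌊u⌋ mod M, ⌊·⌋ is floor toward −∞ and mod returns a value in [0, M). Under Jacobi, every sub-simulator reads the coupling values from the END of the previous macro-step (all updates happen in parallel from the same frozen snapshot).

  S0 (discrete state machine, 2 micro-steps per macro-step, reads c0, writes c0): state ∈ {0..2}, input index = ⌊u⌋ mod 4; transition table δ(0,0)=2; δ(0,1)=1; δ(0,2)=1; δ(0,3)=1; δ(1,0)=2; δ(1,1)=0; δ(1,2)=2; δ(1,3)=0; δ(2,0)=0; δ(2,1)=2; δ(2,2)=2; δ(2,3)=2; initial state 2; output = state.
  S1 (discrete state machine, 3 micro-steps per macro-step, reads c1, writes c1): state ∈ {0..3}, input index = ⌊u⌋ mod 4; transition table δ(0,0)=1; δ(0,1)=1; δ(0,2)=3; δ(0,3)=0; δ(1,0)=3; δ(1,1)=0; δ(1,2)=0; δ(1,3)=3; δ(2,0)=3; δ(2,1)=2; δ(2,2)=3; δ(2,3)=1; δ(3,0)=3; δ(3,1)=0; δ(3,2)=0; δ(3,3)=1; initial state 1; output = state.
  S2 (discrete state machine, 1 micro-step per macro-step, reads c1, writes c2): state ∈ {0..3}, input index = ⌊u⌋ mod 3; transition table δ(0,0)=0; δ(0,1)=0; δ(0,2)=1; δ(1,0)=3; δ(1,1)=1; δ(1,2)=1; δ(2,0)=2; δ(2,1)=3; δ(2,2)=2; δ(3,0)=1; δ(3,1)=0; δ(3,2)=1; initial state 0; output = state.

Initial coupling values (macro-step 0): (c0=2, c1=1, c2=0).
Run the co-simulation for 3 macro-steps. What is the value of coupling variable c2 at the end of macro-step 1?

c2 at macro-step 1 = 0

macro 1: S0 reads c0=2 → after 2×micro: 2; S1 reads c1=1 → after 3×micro: 0; S2 reads c1=1 → after 1×micro: 0 ⇒ (c0=2, c1=0, c2=0)
macro 2: S0 reads c0=2 → after 2×micro: 2; S1 reads c1=0 → after 3×micro: 3; S2 reads c1=0 → after 1×micro: 0 ⇒ (c0=2, c1=3, c2=0)
macro 3: S0 reads c0=2 → after 2×micro: 2; S1 reads c1=3 → after 3×micro: 1; S2 reads c1=3 → after 1×micro: 0 ⇒ (c0=2, c1=1, c2=0)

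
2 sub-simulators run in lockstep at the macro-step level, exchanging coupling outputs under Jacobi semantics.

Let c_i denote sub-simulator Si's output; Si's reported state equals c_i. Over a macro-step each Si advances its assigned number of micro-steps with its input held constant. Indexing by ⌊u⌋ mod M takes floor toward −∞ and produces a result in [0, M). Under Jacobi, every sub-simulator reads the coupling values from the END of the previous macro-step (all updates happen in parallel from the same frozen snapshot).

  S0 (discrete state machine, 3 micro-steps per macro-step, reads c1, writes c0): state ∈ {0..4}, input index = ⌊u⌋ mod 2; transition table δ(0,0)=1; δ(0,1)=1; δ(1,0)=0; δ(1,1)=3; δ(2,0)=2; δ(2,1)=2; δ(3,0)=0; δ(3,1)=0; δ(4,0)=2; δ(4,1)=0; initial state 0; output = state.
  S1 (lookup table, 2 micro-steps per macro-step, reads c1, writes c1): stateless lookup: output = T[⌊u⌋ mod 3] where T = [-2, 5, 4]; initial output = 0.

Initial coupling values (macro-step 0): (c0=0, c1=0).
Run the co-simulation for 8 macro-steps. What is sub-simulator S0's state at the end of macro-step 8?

S0 state at macro-step 8 = 1

macro 1: S0 reads c1=0 → after 3×micro: 1; S1 reads c1=0 → after 2×micro: -2 ⇒ (c0=1, c1=-2)
macro 2: S0 reads c1=-2 → after 3×micro: 0; S1 reads c1=-2 → after 2×micro: 5 ⇒ (c0=0, c1=5)
macro 3: S0 reads c1=5 → after 3×micro: 0; S1 reads c1=5 → after 2×micro: 4 ⇒ (c0=0, c1=4)
macro 4: S0 reads c1=4 → after 3×micro: 1; S1 reads c1=4 → after 2×micro: 5 ⇒ (c0=1, c1=5)
macro 5: S0 reads c1=5 → after 3×micro: 1; S1 reads c1=5 → after 2×micro: 4 ⇒ (c0=1, c1=4)
macro 6: S0 reads c1=4 → after 3×micro: 0; S1 reads c1=4 → after 2×micro: 5 ⇒ (c0=0, c1=5)
macro 7: S0 reads c1=5 → after 3×micro: 0; S1 reads c1=5 → after 2×micro: 4 ⇒ (c0=0, c1=4)
macro 8: S0 reads c1=4 → after 3×micro: 1; S1 reads c1=4 → after 2×micro: 5 ⇒ (c0=1, c1=5)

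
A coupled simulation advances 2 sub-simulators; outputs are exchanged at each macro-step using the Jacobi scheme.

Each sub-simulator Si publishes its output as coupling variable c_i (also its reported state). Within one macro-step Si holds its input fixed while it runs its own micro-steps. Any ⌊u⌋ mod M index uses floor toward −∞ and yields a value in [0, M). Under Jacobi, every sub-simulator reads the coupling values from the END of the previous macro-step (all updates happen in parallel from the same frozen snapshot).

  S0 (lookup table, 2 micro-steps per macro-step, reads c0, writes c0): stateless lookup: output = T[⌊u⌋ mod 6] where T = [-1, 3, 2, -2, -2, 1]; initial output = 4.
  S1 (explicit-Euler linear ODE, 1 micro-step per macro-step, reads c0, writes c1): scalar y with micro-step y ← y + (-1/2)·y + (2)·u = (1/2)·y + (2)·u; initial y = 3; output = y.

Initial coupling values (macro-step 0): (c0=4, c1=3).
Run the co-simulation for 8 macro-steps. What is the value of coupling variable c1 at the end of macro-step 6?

c1 at macro-step 6 = -477/64

macro 1: S0 reads c0=4 → after 2×micro: -2; S1 reads c0=4 → after 1×micro: 19/2 ⇒ (c0=-2, c1=19/2)
macro 2: S0 reads c0=-2 → after 2×micro: -2; S1 reads c0=-2 → after 1×micro: 3/4 ⇒ (c0=-2, c1=3/4)
macro 3: S0 reads c0=-2 → after 2×micro: -2; S1 reads c0=-2 → after 1×micro: -29/8 ⇒ (c0=-2, c1=-29/8)
macro 4: S0 reads c0=-2 → after 2×micro: -2; S1 reads c0=-2 → after 1×micro: -93/16 ⇒ (c0=-2, c1=-93/16)
macro 5: S0 reads c0=-2 → after 2×micro: -2; S1 reads c0=-2 → after 1×micro: -221/32 ⇒ (c0=-2, c1=-221/32)
macro 6: S0 reads c0=-2 → after 2×micro: -2; S1 reads c0=-2 → after 1×micro: -477/64 ⇒ (c0=-2, c1=-477/64)
macro 7: S0 reads c0=-2 → after 2×micro: -2; S1 reads c0=-2 → after 1×micro: -989/128 ⇒ (c0=-2, c1=-989/128)
macro 8: S0 reads c0=-2 → after 2×micro: -2; S1 reads c0=-2 → after 1×micro: -2013/256 ⇒ (c0=-2, c1=-2013/256)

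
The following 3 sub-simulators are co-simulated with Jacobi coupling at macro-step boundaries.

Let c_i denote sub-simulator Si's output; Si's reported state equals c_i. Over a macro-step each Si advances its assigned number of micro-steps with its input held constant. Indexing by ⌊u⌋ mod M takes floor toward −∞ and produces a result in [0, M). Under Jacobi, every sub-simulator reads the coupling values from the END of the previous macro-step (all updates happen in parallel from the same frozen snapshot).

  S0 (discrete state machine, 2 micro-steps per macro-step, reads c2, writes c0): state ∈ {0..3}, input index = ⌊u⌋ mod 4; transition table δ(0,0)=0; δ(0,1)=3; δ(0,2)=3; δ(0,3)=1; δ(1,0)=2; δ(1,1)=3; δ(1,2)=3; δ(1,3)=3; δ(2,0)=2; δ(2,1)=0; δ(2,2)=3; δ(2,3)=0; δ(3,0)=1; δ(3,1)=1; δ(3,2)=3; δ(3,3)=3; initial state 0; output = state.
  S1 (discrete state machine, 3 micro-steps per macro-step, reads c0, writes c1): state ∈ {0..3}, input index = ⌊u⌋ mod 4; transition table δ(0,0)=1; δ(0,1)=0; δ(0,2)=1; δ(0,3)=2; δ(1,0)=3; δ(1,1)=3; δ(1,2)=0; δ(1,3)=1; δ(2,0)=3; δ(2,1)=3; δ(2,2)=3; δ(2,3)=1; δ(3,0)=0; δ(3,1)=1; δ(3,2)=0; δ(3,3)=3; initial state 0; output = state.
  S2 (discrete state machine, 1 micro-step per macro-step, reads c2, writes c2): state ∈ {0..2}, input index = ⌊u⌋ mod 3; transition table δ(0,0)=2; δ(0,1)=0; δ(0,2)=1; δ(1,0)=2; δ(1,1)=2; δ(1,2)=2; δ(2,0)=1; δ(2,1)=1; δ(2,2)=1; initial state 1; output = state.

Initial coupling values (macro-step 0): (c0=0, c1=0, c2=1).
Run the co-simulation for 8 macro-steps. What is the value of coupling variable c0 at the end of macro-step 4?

macro 1: S0 reads c2=1 → after 2×micro: 1; S1 reads c0=0 → after 3×micro: 0; S2 reads c2=1 → after 1×micro: 2 ⇒ (c0=1, c1=0, c2=2)
macro 2: S0 reads c2=2 → after 2×micro: 3; S1 reads c0=1 → after 3×micro: 0; S2 reads c2=2 → after 1×micro: 1 ⇒ (c0=3, c1=0, c2=1)
macro 3: S0 reads c2=1 → after 2×micro: 3; S1 reads c0=3 → after 3×micro: 1; S2 reads c2=1 → after 1×micro: 2 ⇒ (c0=3, c1=1, c2=2)
macro 4: S0 reads c2=2 → after 2×micro: 3; S1 reads c0=3 → after 3×micro: 1; S2 reads c2=2 → after 1×micro: 1 ⇒ (c0=3, c1=1, c2=1)
macro 5: S0 reads c2=1 → after 2×micro: 3; S1 reads c0=3 → after 3×micro: 1; S2 reads c2=1 → after 1×micro: 2 ⇒ (c0=3, c1=1, c2=2)
macro 6: S0 reads c2=2 → after 2×micro: 3; S1 reads c0=3 → after 3×micro: 1; S2 reads c2=2 → after 1×micro: 1 ⇒ (c0=3, c1=1, c2=1)
macro 7: S0 reads c2=1 → after 2×micro: 3; S1 reads c0=3 → after 3×micro: 1; S2 reads c2=1 → after 1×micro: 2 ⇒ (c0=3, c1=1, c2=2)
macro 8: S0 reads c2=2 → after 2×micro: 3; S1 reads c0=3 → after 3×micro: 1; S2 reads c2=2 → after 1×micro: 1 ⇒ (c0=3, c1=1, c2=1)

c0 at macro-step 4 = 3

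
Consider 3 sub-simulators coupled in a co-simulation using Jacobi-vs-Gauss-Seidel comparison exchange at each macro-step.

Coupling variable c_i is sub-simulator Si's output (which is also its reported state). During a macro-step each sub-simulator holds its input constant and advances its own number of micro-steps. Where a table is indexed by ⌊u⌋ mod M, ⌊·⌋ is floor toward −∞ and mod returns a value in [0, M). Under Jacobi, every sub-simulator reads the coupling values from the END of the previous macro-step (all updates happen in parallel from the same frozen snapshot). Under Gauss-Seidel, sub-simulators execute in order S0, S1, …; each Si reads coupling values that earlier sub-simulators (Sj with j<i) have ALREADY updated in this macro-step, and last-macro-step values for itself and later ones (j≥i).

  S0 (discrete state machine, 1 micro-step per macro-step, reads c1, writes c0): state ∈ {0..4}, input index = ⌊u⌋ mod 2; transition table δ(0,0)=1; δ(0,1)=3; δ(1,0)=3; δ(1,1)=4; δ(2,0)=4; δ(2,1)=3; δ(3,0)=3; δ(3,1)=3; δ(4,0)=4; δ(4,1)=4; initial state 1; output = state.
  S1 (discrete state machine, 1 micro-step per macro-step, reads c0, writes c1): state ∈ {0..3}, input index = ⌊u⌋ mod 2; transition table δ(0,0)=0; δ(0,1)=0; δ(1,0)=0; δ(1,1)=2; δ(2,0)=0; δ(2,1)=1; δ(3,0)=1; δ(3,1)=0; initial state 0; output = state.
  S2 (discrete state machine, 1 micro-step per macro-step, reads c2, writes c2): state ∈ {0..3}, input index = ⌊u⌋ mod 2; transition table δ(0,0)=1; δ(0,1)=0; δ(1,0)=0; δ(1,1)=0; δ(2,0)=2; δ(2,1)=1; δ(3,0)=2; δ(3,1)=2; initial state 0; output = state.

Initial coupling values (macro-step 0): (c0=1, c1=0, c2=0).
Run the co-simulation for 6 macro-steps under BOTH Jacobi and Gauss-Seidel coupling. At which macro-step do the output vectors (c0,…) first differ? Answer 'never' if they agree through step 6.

first divergence at macro-step: never

[Jacobi] macro 1: S0 reads c1=0 → after 1×micro: 3; S1 reads c0=1 → after 1×micro: 0; S2 reads c2=0 → after 1×micro: 1 ⇒ (c0=3, c1=0, c2=1)
[Jacobi] macro 2: S0 reads c1=0 → after 1×micro: 3; S1 reads c0=3 → after 1×micro: 0; S2 reads c2=1 → after 1×micro: 0 ⇒ (c0=3, c1=0, c2=0)
[Jacobi] macro 3: S0 reads c1=0 → after 1×micro: 3; S1 reads c0=3 → after 1×micro: 0; S2 reads c2=0 → after 1×micro: 1 ⇒ (c0=3, c1=0, c2=1)
[Jacobi] macro 4: S0 reads c1=0 → after 1×micro: 3; S1 reads c0=3 → after 1×micro: 0; S2 reads c2=1 → after 1×micro: 0 ⇒ (c0=3, c1=0, c2=0)
[Jacobi] macro 5: S0 reads c1=0 → after 1×micro: 3; S1 reads c0=3 → after 1×micro: 0; S2 reads c2=0 → after 1×micro: 1 ⇒ (c0=3, c1=0, c2=1)
[Jacobi] macro 6: S0 reads c1=0 → after 1×micro: 3; S1 reads c0=3 → after 1×micro: 0; S2 reads c2=1 → after 1×micro: 0 ⇒ (c0=3, c1=0, c2=0)
[Gauss-Seidel] macro 1: S0 reads c1=0 → after 1×micro: 3; S1 reads c0=3 → after 1×micro: 0; S2 reads c2=0 → after 1×micro: 1 ⇒ (c0=3, c1=0, c2=1)
[Gauss-Seidel] macro 2: S0 reads c1=0 → after 1×micro: 3; S1 reads c0=3 → after 1×micro: 0; S2 reads c2=1 → after 1×micro: 0 ⇒ (c0=3, c1=0, c2=0)
[Gauss-Seidel] macro 3: S0 reads c1=0 → after 1×micro: 3; S1 reads c0=3 → after 1×micro: 0; S2 reads c2=0 → after 1×micro: 1 ⇒ (c0=3, c1=0, c2=1)
[Gauss-Seidel] macro 4: S0 reads c1=0 → after 1×micro: 3; S1 reads c0=3 → after 1×micro: 0; S2 reads c2=1 → after 1×micro: 0 ⇒ (c0=3, c1=0, c2=0)
[Gauss-Seidel] macro 5: S0 reads c1=0 → after 1×micro: 3; S1 reads c0=3 → after 1×micro: 0; S2 reads c2=0 → after 1×micro: 1 ⇒ (c0=3, c1=0, c2=1)
[Gauss-Seidel] macro 6: S0 reads c1=0 → after 1×micro: 3; S1 reads c0=3 → after 1×micro: 0; S2 reads c2=1 → after 1×micro: 0 ⇒ (c0=3, c1=0, c2=0)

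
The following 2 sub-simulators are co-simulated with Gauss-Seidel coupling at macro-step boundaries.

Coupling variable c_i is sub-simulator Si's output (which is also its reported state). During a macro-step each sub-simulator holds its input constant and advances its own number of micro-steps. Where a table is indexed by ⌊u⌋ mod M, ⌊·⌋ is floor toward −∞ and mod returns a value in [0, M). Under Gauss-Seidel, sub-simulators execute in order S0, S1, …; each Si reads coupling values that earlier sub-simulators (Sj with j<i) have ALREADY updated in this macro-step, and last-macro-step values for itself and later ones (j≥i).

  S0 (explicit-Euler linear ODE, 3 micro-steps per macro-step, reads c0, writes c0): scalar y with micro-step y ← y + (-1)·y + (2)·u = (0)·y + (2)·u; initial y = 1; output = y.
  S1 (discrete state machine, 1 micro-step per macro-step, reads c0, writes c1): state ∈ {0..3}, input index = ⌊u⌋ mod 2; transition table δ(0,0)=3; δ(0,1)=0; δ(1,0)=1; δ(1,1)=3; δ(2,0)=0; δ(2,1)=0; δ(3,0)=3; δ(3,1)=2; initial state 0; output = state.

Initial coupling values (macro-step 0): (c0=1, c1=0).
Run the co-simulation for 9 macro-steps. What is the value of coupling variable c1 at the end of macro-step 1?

macro 1: S0 reads c0=1 → after 3×micro: 2; S1 reads c0=2 → after 1×micro: 3 ⇒ (c0=2, c1=3)
macro 2: S0 reads c0=2 → after 3×micro: 4; S1 reads c0=4 → after 1×micro: 3 ⇒ (c0=4, c1=3)
macro 3: S0 reads c0=4 → after 3×micro: 8; S1 reads c0=8 → after 1×micro: 3 ⇒ (c0=8, c1=3)
macro 4: S0 reads c0=8 → after 3×micro: 16; S1 reads c0=16 → after 1×micro: 3 ⇒ (c0=16, c1=3)
macro 5: S0 reads c0=16 → after 3×micro: 32; S1 reads c0=32 → after 1×micro: 3 ⇒ (c0=32, c1=3)
macro 6: S0 reads c0=32 → after 3×micro: 64; S1 reads c0=64 → after 1×micro: 3 ⇒ (c0=64, c1=3)
macro 7: S0 reads c0=64 → after 3×micro: 128; S1 reads c0=128 → after 1×micro: 3 ⇒ (c0=128, c1=3)
macro 8: S0 reads c0=128 → after 3×micro: 256; S1 reads c0=256 → after 1×micro: 3 ⇒ (c0=256, c1=3)
macro 9: S0 reads c0=256 → after 3×micro: 512; S1 reads c0=512 → after 1×micro: 3 ⇒ (c0=512, c1=3)

c1 at macro-step 1 = 3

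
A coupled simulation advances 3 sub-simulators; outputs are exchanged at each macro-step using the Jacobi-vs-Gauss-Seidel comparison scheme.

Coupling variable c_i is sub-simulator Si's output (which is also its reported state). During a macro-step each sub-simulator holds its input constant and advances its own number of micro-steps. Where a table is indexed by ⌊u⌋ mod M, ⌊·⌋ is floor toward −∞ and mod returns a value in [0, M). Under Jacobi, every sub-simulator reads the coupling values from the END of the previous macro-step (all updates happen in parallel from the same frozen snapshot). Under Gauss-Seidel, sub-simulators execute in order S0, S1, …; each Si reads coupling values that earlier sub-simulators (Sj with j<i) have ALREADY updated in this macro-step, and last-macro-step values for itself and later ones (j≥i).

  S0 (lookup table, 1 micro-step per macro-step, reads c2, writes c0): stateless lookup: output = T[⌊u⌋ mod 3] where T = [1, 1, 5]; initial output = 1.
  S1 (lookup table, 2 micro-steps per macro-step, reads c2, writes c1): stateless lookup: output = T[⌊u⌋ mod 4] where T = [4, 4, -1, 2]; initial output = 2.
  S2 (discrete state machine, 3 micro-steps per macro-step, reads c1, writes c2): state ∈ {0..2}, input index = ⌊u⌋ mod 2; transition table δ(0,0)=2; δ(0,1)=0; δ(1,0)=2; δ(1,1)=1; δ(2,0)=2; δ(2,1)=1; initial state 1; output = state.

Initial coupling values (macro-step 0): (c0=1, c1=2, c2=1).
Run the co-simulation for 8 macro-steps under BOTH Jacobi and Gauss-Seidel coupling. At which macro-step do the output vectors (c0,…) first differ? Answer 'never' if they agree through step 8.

first divergence at macro-step: 2

[Jacobi] macro 1: S0 reads c2=1 → after 1×micro: 1; S1 reads c2=1 → after 2×micro: 4; S2 reads c1=2 → after 3×micro: 2 ⇒ (c0=1, c1=4, c2=2)
[Jacobi] macro 2: S0 reads c2=2 → after 1×micro: 5; S1 reads c2=2 → after 2×micro: -1; S2 reads c1=4 → after 3×micro: 2 ⇒ (c0=5, c1=-1, c2=2)
[Jacobi] macro 3: S0 reads c2=2 → after 1×micro: 5; S1 reads c2=2 → after 2×micro: -1; S2 reads c1=-1 → after 3×micro: 1 ⇒ (c0=5, c1=-1, c2=1)
[Jacobi] macro 4: S0 reads c2=1 → after 1×micro: 1; S1 reads c2=1 → after 2×micro: 4; S2 reads c1=-1 → after 3×micro: 1 ⇒ (c0=1, c1=4, c2=1)
[Jacobi] macro 5: S0 reads c2=1 → after 1×micro: 1; S1 reads c2=1 → after 2×micro: 4; S2 reads c1=4 → after 3×micro: 2 ⇒ (c0=1, c1=4, c2=2)
[Jacobi] macro 6: S0 reads c2=2 → after 1×micro: 5; S1 reads c2=2 → after 2×micro: -1; S2 reads c1=4 → after 3×micro: 2 ⇒ (c0=5, c1=-1, c2=2)
[Jacobi] macro 7: S0 reads c2=2 → after 1×micro: 5; S1 reads c2=2 → after 2×micro: -1; S2 reads c1=-1 → after 3×micro: 1 ⇒ (c0=5, c1=-1, c2=1)
[Jacobi] macro 8: S0 reads c2=1 → after 1×micro: 1; S1 reads c2=1 → after 2×micro: 4; S2 reads c1=-1 → after 3×micro: 1 ⇒ (c0=1, c1=4, c2=1)
[Gauss-Seidel] macro 1: S0 reads c2=1 → after 1×micro: 1; S1 reads c2=1 → after 2×micro: 4; S2 reads c1=4 → after 3×micro: 2 ⇒ (c0=1, c1=4, c2=2)
[Gauss-Seidel] macro 2: S0 reads c2=2 → after 1×micro: 5; S1 reads c2=2 → after 2×micro: -1; S2 reads c1=-1 → after 3×micro: 1 ⇒ (c0=5, c1=-1, c2=1)
[Gauss-Seidel] macro 3: S0 reads c2=1 → after 1×micro: 1; S1 reads c2=1 → after 2×micro: 4; S2 reads c1=4 → after 3×micro: 2 ⇒ (c0=1, c1=4, c2=2)
[Gauss-Seidel] macro 4: S0 reads c2=2 → after 1×micro: 5; S1 reads c2=2 → after 2×micro: -1; S2 reads c1=-1 → after 3×micro: 1 ⇒ (c0=5, c1=-1, c2=1)
[Gauss-Seidel] macro 5: S0 reads c2=1 → after 1×micro: 1; S1 reads c2=1 → after 2×micro: 4; S2 reads c1=4 → after 3×micro: 2 ⇒ (c0=1, c1=4, c2=2)
[Gauss-Seidel] macro 6: S0 reads c2=2 → after 1×micro: 5; S1 reads c2=2 → after 2×micro: -1; S2 reads c1=-1 → after 3×micro: 1 ⇒ (c0=5, c1=-1, c2=1)
[Gauss-Seidel] macro 7: S0 reads c2=1 → after 1×micro: 1; S1 reads c2=1 → after 2×micro: 4; S2 reads c1=4 → after 3×micro: 2 ⇒ (c0=1, c1=4, c2=2)
[Gauss-Seidel] macro 8: S0 reads c2=2 → after 1×micro: 5; S1 reads c2=2 → after 2×micro: -1; S2 reads c1=-1 → after 3×micro: 1 ⇒ (c0=5, c1=-1, c2=1)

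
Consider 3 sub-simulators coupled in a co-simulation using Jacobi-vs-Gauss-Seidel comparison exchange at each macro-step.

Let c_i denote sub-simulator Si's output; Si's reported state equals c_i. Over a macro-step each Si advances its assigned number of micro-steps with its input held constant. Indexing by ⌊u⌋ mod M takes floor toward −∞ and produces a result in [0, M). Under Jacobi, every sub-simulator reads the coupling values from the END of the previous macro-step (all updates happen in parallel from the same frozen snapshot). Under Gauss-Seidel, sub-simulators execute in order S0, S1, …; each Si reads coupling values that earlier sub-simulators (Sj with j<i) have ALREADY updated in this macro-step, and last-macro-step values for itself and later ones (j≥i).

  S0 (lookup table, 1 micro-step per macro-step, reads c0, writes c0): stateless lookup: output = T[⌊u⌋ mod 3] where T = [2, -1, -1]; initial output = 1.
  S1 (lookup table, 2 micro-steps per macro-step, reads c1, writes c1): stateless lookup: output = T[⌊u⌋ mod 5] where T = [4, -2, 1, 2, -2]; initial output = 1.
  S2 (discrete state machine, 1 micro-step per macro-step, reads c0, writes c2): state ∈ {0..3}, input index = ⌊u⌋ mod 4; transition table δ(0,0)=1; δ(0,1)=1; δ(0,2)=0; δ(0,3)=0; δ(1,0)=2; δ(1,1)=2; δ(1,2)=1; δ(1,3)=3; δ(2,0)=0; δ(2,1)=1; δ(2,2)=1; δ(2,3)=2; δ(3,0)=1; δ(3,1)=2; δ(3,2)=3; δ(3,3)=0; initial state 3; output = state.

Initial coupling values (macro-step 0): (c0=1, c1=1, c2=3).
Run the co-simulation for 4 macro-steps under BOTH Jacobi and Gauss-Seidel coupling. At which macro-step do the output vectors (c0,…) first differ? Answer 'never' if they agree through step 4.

[Jacobi] macro 1: S0 reads c0=1 → after 1×micro: -1; S1 reads c1=1 → after 2×micro: -2; S2 reads c0=1 → after 1×micro: 2 ⇒ (c0=-1, c1=-2, c2=2)
[Jacobi] macro 2: S0 reads c0=-1 → after 1×micro: -1; S1 reads c1=-2 → after 2×micro: 2; S2 reads c0=-1 → after 1×micro: 2 ⇒ (c0=-1, c1=2, c2=2)
[Jacobi] macro 3: S0 reads c0=-1 → after 1×micro: -1; S1 reads c1=2 → after 2×micro: 1; S2 reads c0=-1 → after 1×micro: 2 ⇒ (c0=-1, c1=1, c2=2)
[Jacobi] macro 4: S0 reads c0=-1 → after 1×micro: -1; S1 reads c1=1 → after 2×micro: -2; S2 reads c0=-1 → after 1×micro: 2 ⇒ (c0=-1, c1=-2, c2=2)
[Gauss-Seidel] macro 1: S0 reads c0=1 → after 1×micro: -1; S1 reads c1=1 → after 2×micro: -2; S2 reads c0=-1 → after 1×micro: 0 ⇒ (c0=-1, c1=-2, c2=0)
[Gauss-Seidel] macro 2: S0 reads c0=-1 → after 1×micro: -1; S1 reads c1=-2 → after 2×micro: 2; S2 reads c0=-1 → after 1×micro: 0 ⇒ (c0=-1, c1=2, c2=0)
[Gauss-Seidel] macro 3: S0 reads c0=-1 → after 1×micro: -1; S1 reads c1=2 → after 2×micro: 1; S2 reads c0=-1 → after 1×micro: 0 ⇒ (c0=-1, c1=1, c2=0)
[Gauss-Seidel] macro 4: S0 reads c0=-1 → after 1×micro: -1; S1 reads c1=1 → after 2×micro: -2; S2 reads c0=-1 → after 1×micro: 0 ⇒ (c0=-1, c1=-2, c2=0)

first divergence at macro-step: 1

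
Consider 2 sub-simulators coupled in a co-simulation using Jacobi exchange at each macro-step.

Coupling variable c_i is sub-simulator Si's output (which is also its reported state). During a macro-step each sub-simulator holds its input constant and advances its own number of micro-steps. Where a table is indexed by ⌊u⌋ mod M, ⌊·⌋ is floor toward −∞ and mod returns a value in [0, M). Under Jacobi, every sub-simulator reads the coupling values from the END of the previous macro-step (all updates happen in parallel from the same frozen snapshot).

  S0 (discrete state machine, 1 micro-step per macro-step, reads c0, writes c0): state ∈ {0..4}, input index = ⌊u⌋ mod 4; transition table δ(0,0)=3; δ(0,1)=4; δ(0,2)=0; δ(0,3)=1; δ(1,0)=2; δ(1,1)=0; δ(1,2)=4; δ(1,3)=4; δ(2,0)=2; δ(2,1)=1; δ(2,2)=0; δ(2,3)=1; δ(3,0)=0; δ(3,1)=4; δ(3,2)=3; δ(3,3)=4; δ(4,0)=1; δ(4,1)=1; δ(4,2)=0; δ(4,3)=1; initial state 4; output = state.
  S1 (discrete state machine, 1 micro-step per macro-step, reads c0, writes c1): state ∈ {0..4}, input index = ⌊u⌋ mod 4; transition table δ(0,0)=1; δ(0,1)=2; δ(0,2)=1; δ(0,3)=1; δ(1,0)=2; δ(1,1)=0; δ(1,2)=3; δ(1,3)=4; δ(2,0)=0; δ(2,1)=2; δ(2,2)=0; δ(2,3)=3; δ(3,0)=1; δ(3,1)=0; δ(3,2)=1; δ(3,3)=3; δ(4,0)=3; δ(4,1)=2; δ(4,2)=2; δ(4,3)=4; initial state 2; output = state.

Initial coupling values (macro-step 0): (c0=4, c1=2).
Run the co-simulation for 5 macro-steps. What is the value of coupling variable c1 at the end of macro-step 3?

c1 at macro-step 3 = 0

macro 1: S0 reads c0=4 → after 1×micro: 1; S1 reads c0=4 → after 1×micro: 0 ⇒ (c0=1, c1=0)
macro 2: S0 reads c0=1 → after 1×micro: 0; S1 reads c0=1 → after 1×micro: 2 ⇒ (c0=0, c1=2)
macro 3: S0 reads c0=0 → after 1×micro: 3; S1 reads c0=0 → after 1×micro: 0 ⇒ (c0=3, c1=0)
macro 4: S0 reads c0=3 → after 1×micro: 4; S1 reads c0=3 → after 1×micro: 1 ⇒ (c0=4, c1=1)
macro 5: S0 reads c0=4 → after 1×micro: 1; S1 reads c0=4 → after 1×micro: 2 ⇒ (c0=1, c1=2)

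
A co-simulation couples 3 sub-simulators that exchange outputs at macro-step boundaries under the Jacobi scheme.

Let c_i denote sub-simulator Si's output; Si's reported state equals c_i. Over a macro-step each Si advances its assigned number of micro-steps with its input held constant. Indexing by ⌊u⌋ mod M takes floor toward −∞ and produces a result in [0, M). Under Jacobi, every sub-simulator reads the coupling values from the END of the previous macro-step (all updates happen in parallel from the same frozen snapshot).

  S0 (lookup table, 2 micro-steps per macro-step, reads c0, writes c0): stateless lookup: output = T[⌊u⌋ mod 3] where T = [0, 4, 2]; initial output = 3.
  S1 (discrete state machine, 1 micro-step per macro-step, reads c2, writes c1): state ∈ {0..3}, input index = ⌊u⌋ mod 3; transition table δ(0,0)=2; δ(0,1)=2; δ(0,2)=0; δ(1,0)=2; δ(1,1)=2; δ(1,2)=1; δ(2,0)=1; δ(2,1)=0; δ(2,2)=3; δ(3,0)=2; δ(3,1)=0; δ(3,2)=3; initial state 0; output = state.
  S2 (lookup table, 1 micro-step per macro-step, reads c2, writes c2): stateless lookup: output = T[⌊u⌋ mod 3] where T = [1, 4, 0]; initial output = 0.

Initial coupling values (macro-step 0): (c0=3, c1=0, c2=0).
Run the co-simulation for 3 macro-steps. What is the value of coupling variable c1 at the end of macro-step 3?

c1 at macro-step 3 = 2

macro 1: S0 reads c0=3 → after 2×micro: 0; S1 reads c2=0 → after 1×micro: 2; S2 reads c2=0 → after 1×micro: 1 ⇒ (c0=0, c1=2, c2=1)
macro 2: S0 reads c0=0 → after 2×micro: 0; S1 reads c2=1 → after 1×micro: 0; S2 reads c2=1 → after 1×micro: 4 ⇒ (c0=0, c1=0, c2=4)
macro 3: S0 reads c0=0 → after 2×micro: 0; S1 reads c2=4 → after 1×micro: 2; S2 reads c2=4 → after 1×micro: 4 ⇒ (c0=0, c1=2, c2=4)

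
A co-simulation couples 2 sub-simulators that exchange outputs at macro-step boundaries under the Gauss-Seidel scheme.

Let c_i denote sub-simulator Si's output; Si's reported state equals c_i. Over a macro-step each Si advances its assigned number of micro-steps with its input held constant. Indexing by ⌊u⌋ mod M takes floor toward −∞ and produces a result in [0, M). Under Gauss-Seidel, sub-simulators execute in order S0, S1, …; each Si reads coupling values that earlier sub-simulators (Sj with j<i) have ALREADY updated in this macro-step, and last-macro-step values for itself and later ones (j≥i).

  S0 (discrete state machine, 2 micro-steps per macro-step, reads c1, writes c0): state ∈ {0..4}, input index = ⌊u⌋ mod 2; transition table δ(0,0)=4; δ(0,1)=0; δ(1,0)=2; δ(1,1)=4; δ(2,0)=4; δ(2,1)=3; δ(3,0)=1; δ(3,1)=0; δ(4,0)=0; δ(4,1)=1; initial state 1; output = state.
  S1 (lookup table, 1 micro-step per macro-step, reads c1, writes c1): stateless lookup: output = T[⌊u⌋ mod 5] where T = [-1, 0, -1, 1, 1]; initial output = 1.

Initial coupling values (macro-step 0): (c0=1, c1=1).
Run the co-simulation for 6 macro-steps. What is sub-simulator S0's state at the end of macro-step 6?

macro 1: S0 reads c1=1 → after 2×micro: 1; S1 reads c1=1 → after 1×micro: 0 ⇒ (c0=1, c1=0)
macro 2: S0 reads c1=0 → after 2×micro: 4; S1 reads c1=0 → after 1×micro: -1 ⇒ (c0=4, c1=-1)
macro 3: S0 reads c1=-1 → after 2×micro: 4; S1 reads c1=-1 → after 1×micro: 1 ⇒ (c0=4, c1=1)
macro 4: S0 reads c1=1 → after 2×micro: 4; S1 reads c1=1 → after 1×micro: 0 ⇒ (c0=4, c1=0)
macro 5: S0 reads c1=0 → after 2×micro: 4; S1 reads c1=0 → after 1×micro: -1 ⇒ (c0=4, c1=-1)
macro 6: S0 reads c1=-1 → after 2×micro: 4; S1 reads c1=-1 → after 1×micro: 1 ⇒ (c0=4, c1=1)

S0 state at macro-step 6 = 4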